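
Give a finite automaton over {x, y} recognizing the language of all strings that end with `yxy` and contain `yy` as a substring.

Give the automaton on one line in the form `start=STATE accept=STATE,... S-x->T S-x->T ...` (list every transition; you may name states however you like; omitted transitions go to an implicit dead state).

Build one automaton per condition and run them in lockstep. The first has 4 states tracking how much of the suffix `yxy` has currently been matched; the second has 3 states tracking whether and how much of `yy` has been seen. A product state is a pair (one from each), accepting exactly when both do. After merging equivalent states the machine shrinks.
        x   y  
>  s0   s0  s1 
   s1   s0  s2 
   s2   s3  s2 
   s3   s4  s5 
   s4   s4  s2 
 * s5   s3  s2 
(> = start, * = accepting)

start=s0 accept=s5 s0-x->s0 s0-y->s1 s1-x->s0 s1-y->s2 s2-x->s3 s2-y->s2 s3-x->s4 s3-y->s5 s4-x->s4 s4-y->s2 s5-x->s3 s5-y->s2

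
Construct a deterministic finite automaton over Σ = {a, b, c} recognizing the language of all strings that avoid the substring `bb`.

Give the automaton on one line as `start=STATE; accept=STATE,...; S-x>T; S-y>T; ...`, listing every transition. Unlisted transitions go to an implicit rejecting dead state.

start=q0; accept=q0,q1; q0-a>q0; q0-b>q1; q0-c>q0; q1-a>q0; q1-b>q2; q1-c>q0; q2-a>q2; q2-b>q2; q2-c>q2

Track partial matches of the forbidden pattern `bb`. State q2 is a dead state reached once `bb` has occurred; every other state accepts. q0 means no part of `bb` is currently matched.
With 3 states:
        a   b   c  
>* q0   q0  q1  q0 
 * q1   q0  q2  q0 
   q2   q2  q2  q2 
(> = start, * = accepting)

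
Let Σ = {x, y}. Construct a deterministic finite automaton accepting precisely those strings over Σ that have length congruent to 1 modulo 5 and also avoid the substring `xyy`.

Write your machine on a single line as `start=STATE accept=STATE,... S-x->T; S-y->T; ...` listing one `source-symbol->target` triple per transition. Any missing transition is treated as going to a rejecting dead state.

start=S0; accept=S1,S2,S15; S0-x->S1; S0-y->S2; S1-x->S3; S1-y->S4; S2-x->S3; S2-y->S5; S3-x->S6; S3-y->S7; S4-x->S6; S4-y->S8; S5-x->S6; S5-y->S9; S6-x->S10; S6-y->S11; S7-x->S10; S7-y->S8; S8-x->S8; S8-y->S8; S9-x->S10; S9-y->S12; S10-x->S13; S10-y->S14; S11-x->S13; S11-y->S8; S12-x->S13; S12-y->S0; S13-x->S1; S13-y->S15; S14-x->S1; S14-y->S8; S15-x->S3; S15-y->S8

Handle the two conditions separately and then intersect. One (5 states) tracks the input length modulo 5; the other (4 states) tracks partial matches of the forbidden pattern `xyy`. Each combined state is a pair, one component from each; accept when both components accept. Minimizing collapses redundant product states.
A 16-state machine:
          x    y  
>  S0     S1   S2 
 * S1     S3   S4 
 * S2     S3   S5 
   S3     S6   S7 
   S4     S6   S8 
   S5     S6   S9 
   S6    S10  S11 
   S7    S10   S8 
   S8     S8   S8 
   S9    S10  S12 
   S10   S13  S14 
   S11   S13   S8 
   S12   S13   S0 
   S13    S1  S15 
   S14    S1   S8 
 * S15    S3   S8 
(> = start, * = accepting)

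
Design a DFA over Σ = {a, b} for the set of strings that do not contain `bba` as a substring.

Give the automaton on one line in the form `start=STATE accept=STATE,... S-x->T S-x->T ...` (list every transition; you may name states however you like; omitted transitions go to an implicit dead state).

Track partial matches of the forbidden pattern `bba`. State S3 is a dead state reached once `bba` has occurred; every other state accepts. S0 means no part of `bba` is currently matched.
A 4-state machine:
        a   b  
>* S0   S0  S1 
 * S1   S0  S2 
 * S2   S3  S2 
   S3   S3  S3 
(> = start, * = accepting)

start=S0 accept=S0,S1,S2 S0-a->S0 S0-b->S1 S1-a->S0 S1-b->S2 S2-a->S3 S2-b->S2 S3-a->S3 S3-b->S3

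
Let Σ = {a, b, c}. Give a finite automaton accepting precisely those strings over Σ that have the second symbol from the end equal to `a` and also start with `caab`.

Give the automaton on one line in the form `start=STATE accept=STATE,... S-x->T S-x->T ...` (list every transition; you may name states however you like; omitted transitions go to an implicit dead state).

start=S0 accept=S15,S19,S20 S0-a->S1 S0-b->S2 S0-c->S3 S1-a->S4 S1-b->S5 S1-c->S6 S2-a->S7 S2-b->S8 S2-c->S9 S3-a->S10 S3-b->S11 S3-c->S12 S4-a->S4 S4-b->S5 S4-c->S6 S5-a->S7 S5-b->S8 S5-c->S9 S6-a->S13 S6-b->S11 S6-c->S12 S7-a->S4 S7-b->S5 S7-c->S6 S8-a->S7 S8-b->S8 S8-c->S9 S9-a->S13 S9-b->S11 S9-c->S12 S10-a->S14 S10-b->S5 S10-c->S6 S11-a->S7 S11-b->S8 S11-c->S9 S12-a->S13 S12-b->S11 S12-c->S12 S13-a->S4 S13-b->S5 S13-c->S6 S14-a->S4 S14-b->S15 S14-c->S6 S15-a->S16 S15-b->S17 S15-c->S18 S16-a->S19 S16-b->S15 S16-c->S20 S17-a->S16 S17-b->S17 S17-c->S18 S18-a->S21 S18-b->S22 S18-c->S23 S19-a->S19 S19-b->S15 S19-c->S20 S20-a->S21 S20-b->S22 S20-c->S23 S21-a->S19 S21-b->S15 S21-c->S20 S22-a->S16 S22-b->S17 S22-c->S18 S23-a->S21 S23-b->S22 S23-c->S23

Handle the two conditions separately and then intersect. The first has 13 states tracking the last 2 symbols read; the second has 6 states tracking whether the input so far still matches the prefix `caab`. A product state is a pair (one from each), accepting exactly when both do.
With 24 states:
          a    b    c  
>  S0     S1   S2   S3 
   S1     S4   S5   S6 
   S2     S7   S8   S9 
   S3    S10  S11  S12 
   S4     S4   S5   S6 
   S5     S7   S8   S9 
   S6    S13  S11  S12 
   S7     S4   S5   S6 
   S8     S7   S8   S9 
   S9    S13  S11  S12 
   S10   S14   S5   S6 
   S11    S7   S8   S9 
   S12   S13  S11  S12 
   S13    S4   S5   S6 
   S14    S4  S15   S6 
 * S15   S16  S17  S18 
   S16   S19  S15  S20 
   S17   S16  S17  S18 
   S18   S21  S22  S23 
 * S19   S19  S15  S20 
 * S20   S21  S22  S23 
   S21   S19  S15  S20 
   S22   S16  S17  S18 
   S23   S21  S22  S23 
(> = start, * = accepting)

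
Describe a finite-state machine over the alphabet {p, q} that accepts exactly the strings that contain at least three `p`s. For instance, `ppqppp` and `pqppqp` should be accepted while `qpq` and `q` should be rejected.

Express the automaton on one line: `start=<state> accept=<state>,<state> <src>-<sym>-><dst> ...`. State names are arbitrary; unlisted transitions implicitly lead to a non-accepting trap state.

Only the number of `p`s matters, and only up to 4. Make a chain s0 → s1 → s2 → s3 → s4 advanced by each `p` (with s4 absorbing); every other symbol self-loops. The accepting set is {s3, s4}.
5 states suffice.
        p   q  
>  s0   s1  s0 
   s1   s2  s1 
   s2   s3  s2 
 * s3   s4  s3 
 * s4   s4  s4 
(> = start, * = accepting)

start=s0 accept=s3,s4 s0-p->s1 s0-q->s0 s1-p->s2 s1-q->s1 s2-p->s3 s2-q->s2 s3-p->s4 s3-q->s3 s4-p->s4 s4-q->s4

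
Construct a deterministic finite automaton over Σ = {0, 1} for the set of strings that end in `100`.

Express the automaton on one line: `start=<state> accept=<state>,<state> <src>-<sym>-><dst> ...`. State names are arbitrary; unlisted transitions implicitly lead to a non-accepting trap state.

Remember how much of `100` the current input suffix matches. State q0 means no match yet; q1 means the last symbol is `1`; q2 means the last 2 symbols are `10`; q3 means the last 3 symbols are `100`. Only q3 accepts. On a mismatch, fall back to the longest proper suffix that is still a prefix of `100`.
4 states suffice.
        0   1  
>  q0   q0  q1 
   q1   q2  q1 
   q2   q3  q1 
 * q3   q0  q1 
(> = start, * = accepting)

start=q0 accept=q3 q0-0->q0 q0-1->q1 q1-0->q2 q1-1->q1 q2-0->q3 q2-1->q1 q3-0->q0 q3-1->q1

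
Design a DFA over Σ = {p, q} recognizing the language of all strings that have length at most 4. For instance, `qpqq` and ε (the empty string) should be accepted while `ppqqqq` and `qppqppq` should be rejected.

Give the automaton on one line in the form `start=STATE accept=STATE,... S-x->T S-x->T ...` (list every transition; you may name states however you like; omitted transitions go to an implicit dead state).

Count input length up to 5: every symbol moves from S0 toward S5, which means 'more than 4' and absorbs. Accept from {S0, S1, S2, S3, S4}.
        p   q  
>* S0   S1  S1 
 * S1   S2  S2 
 * S2   S3  S3 
 * S3   S4  S4 
 * S4   S5  S5 
   S5   S5  S5 
(> = start, * = accepting)

start=S0 accept=S0,S1,S2,S3,S4 S0-p->S1 S0-q->S1 S1-p->S2 S1-q->S2 S2-p->S3 S2-q->S3 S3-p->S4 S3-q->S4 S4-p->S5 S4-q->S5 S5-p->S5 S5-q->S5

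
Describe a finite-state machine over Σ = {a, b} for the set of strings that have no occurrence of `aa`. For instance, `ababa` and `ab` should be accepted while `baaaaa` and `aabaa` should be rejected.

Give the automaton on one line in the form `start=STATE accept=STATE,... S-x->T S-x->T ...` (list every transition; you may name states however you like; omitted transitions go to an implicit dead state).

This is the complement of 'contains `aa`'. Use the same substring-matching states — S0 through S2 holding how much of `aa` has just been matched — but flip the accepting set: everything except the trap S2 accepts.
        a   b  
>* S0   S1  S0 
 * S1   S2  S0 
   S2   S2  S2 
(> = start, * = accepting)

start=S0 accept=S0,S1 S0-a->S1 S0-b->S0 S1-a->S2 S1-b->S0 S2-a->S2 S2-b->S2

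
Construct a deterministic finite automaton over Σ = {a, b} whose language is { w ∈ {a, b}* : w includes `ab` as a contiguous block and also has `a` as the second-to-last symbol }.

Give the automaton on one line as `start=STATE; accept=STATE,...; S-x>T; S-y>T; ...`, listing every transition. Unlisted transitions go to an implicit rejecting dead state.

Run two small machines in parallel and take their product. One (3 states) tracks whether and how much of `ab` has been seen; the other (7 states) tracks the last 2 symbols read. Each combined state is a pair, one component from each; accept when both components accept. Equivalent product states are then merged.
6 states suffice.
        a   b  
>  S0   S1  S0 
   S1   S1  S2 
 * S2   S3  S4 
   S3   S5  S2 
   S4   S3  S4 
 * S5   S5  S2 
(> = start, * = accepting)

start=S0; accept=S2,S5; S0-a>S1; S0-b>S0; S1-a>S1; S1-b>S2; S2-a>S3; S2-b>S4; S3-a>S5; S3-b>S2; S4-a>S3; S4-b>S4; S5-a>S5; S5-b>S2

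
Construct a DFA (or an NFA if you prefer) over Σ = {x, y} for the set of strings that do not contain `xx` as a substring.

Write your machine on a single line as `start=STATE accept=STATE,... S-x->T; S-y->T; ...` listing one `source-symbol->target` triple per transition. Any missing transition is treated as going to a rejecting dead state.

start=A; accept=A,B; A-x->B; A-y->A; B-x->C; B-y->A; C-x->C; C-y->C

This is the complement of 'contains `xx`'. Use the same substring-matching states — A through C holding how much of `xx` has just been matched — but flip the accepting set: everything except the trap C accepts.
       x  y 
>* A   B  A 
 * B   C  A 
   C   C  C 
(> = start, * = accepting)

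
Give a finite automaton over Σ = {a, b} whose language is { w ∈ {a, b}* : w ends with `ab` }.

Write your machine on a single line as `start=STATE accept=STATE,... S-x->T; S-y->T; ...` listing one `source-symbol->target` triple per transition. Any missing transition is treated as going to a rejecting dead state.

Let each state record the length of the longest suffix of the input read so far that is also a prefix of `ab`. q1 means the last symbol is `a`; q2 means the last 2 symbols are `ab`. Accept only at q2, where the string currently ends in `ab`.
A 3-state machine:
        a   b  
>  q0   q1  q0 
   q1   q1  q2 
 * q2   q1  q0 
(> = start, * = accepting)

start=q0; accept=q2; q0-a->q1; q0-b->q0; q1-a->q1; q1-b->q2; q2-a->q1; q2-b->q0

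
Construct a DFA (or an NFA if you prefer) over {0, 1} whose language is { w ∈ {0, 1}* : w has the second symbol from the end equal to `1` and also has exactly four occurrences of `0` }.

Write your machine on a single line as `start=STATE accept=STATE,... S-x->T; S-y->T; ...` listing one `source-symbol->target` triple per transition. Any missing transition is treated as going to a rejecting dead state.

Build one automaton per condition and run them in lockstep. One (7 states) tracks the last 2 symbols read; the other (6 states) tracks the count of `0`s, saturating at 5. Each combined state is a pair, one component from each; accept when both components accept.
A 23-state machine:
          0    1  
>  s0     s1   s2 
   s1     s3   s4 
   s2     s5   s6 
   s3     s7   s8 
   s4     s9  s10 
   s5     s3   s4 
   s6     s5   s6 
   s7    s11  s12 
   s8    s13  s14 
   s9     s7   s8 
   s10    s9  s10 
   s11   s15  s16 
   s12   s17  s18 
   s13   s11  s12 
   s14   s13  s14 
   s15   s15  s19 
   s16   s20  s21 
 * s17   s15  s16 
   s18   s17  s18 
   s19   s20  s22 
   s20   s15  s19 
 * s21   s20  s21 
   s22   s20  s22 
(> = start, * = accepting)

start=s0; accept=s17,s21; s0-0->s1; s0-1->s2; s1-0->s3; s1-1->s4; s2-0->s5; s2-1->s6; s3-0->s7; s3-1->s8; s4-0->s9; s4-1->s10; s5-0->s3; s5-1->s4; s6-0->s5; s6-1->s6; s7-0->s11; s7-1->s12; s8-0->s13; s8-1->s14; s9-0->s7; s9-1->s8; s10-0->s9; s10-1->s10; s11-0->s15; s11-1->s16; s12-0->s17; s12-1->s18; s13-0->s11; s13-1->s12; s14-0->s13; s14-1->s14; s15-0->s15; s15-1->s19; s16-0->s20; s16-1->s21; s17-0->s15; s17-1->s16; s18-0->s17; s18-1->s18; s19-0->s20; s19-1->s22; s20-0->s15; s20-1->s19; s21-0->s20; s21-1->s21; s22-0->s20; s22-1->s22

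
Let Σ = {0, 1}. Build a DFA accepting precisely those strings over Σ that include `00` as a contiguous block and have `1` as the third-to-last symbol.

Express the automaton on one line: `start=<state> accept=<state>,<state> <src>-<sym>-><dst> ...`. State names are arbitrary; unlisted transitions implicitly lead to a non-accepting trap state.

Handle the two conditions separately and then intersect. One (3 states) tracks whether and how much of `00` has been seen; the other (15 states) tracks the last 3 symbols read. Each combined state is a pair, one component from each; accept when both components accept.
A 20-state machine:
       0  1 
>  A   B  C 
   B   D  E 
   C   F  G 
   D   H  I 
   E   J  K 
   F   L  M 
   G   N  O 
   H   H  I 
   I   P  Q 
   J   L  M 
   K   N  O 
 * L   H  I 
   M   J  K 
   N   L  M 
   O   N  O 
   P   L  R 
   Q   S  T 
 * R   P  Q 
 * S   L  R 
 * T   S  T 
(> = start, * = accepting)

start=A accept=L,R,S,T A-0->B A-1->C B-0->D B-1->E C-0->F C-1->G D-0->H D-1->I E-0->J E-1->K F-0->L F-1->M G-0->N G-1->O H-0->H H-1->I I-0->P I-1->Q J-0->L J-1->M K-0->N K-1->O L-0->H L-1->I M-0->J M-1->K N-0->L N-1->M O-0->N O-1->O P-0->L P-1->R Q-0->S Q-1->T R-0->P R-1->Q S-0->L S-1->R T-0->S T-1->T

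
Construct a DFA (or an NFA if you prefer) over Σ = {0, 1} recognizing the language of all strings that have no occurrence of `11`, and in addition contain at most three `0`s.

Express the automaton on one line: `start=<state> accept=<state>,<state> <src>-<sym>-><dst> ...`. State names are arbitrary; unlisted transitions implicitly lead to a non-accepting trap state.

start=q0 accept=q0,q1,q2,q3,q4,q6,q7,q8 q0-0->q1 q0-1->q2 q1-0->q3 q1-1->q4 q2-0->q1 q2-1->q5 q3-0->q6 q3-1->q7 q4-0->q3 q4-1->q5 q5-0->q5 q5-1->q5 q6-0->q5 q6-1->q8 q7-0->q6 q7-1->q5 q8-0->q5 q8-1->q5

Run two small machines in parallel and take their product. One (3 states) tracks partial matches of the forbidden pattern `11`; the other (5 states) tracks the count of `0`s, saturating at 4. Each combined state is a pair, one component from each; accept when both components accept. Minimizing collapses redundant product states.
9 states suffice.
        0   1  
>* q0   q1  q2 
 * q1   q3  q4 
 * q2   q1  q5 
 * q3   q6  q7 
 * q4   q3  q5 
   q5   q5  q5 
 * q6   q5  q8 
 * q7   q6  q5 
 * q8   q5  q5 
(> = start, * = accepting)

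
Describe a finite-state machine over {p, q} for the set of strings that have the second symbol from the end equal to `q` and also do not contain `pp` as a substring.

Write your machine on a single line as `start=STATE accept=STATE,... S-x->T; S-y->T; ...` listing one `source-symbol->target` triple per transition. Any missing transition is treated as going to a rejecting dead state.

Build one automaton per condition and run them in lockstep. The first has 7 states tracking the last 2 symbols read; the second has 3 states tracking partial matches of the forbidden pattern `pp`. A product state is a pair (one from each), accepting exactly when both do. After merging equivalent states the machine shrinks.
A 6-state machine:
        p   q  
>  s0   s1  s2 
   s1   s3  s2 
   s2   s4  s5 
   s3   s3  s3 
 * s4   s3  s2 
 * s5   s4  s5 
(> = start, * = accepting)

start=s0; accept=s4,s5; s0-p->s1; s0-q->s2; s1-p->s3; s1-q->s2; s2-p->s4; s2-q->s5; s3-p->s3; s3-q->s3; s4-p->s3; s4-q->s2; s5-p->s4; s5-q->s5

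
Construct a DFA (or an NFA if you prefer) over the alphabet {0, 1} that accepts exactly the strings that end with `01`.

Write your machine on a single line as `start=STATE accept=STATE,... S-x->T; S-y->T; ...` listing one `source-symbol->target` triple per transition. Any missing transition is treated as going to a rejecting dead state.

start=s0; accept=s2; s0-0->s1; s0-1->s0; s1-0->s1; s1-1->s2; s2-0->s1; s2-1->s0

Let each state record the length of the longest suffix of the input read so far that is also a prefix of `01`. s1 means the last symbol is `0`; s2 means the last 2 symbols are `01`. Accept only at s2, where the string currently ends in `01`.
        0   1  
>  s0   s1  s0 
   s1   s1  s2 
 * s2   s1  s0 
(> = start, * = accepting)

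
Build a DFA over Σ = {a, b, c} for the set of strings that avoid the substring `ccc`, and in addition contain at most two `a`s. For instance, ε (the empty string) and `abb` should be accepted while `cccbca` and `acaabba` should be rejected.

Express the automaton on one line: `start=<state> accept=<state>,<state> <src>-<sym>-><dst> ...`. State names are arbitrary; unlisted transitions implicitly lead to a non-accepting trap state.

Handle the two conditions separately and then intersect. One (4 states) tracks partial matches of the forbidden pattern `ccc`; the other (4 states) tracks the count of `a`s, saturating at 3. Each combined state is a pair, one component from each; accept when both components accept. After merging equivalent states the machine shrinks.
With 10 states:
        a   b   c  
>* s0   s1  s0  s2 
 * s1   s3  s1  s4 
 * s2   s1  s0  s5 
 * s3   s6  s3  s7 
 * s4   s3  s1  s8 
 * s5   s1  s0  s6 
   s6   s6  s6  s6 
 * s7   s6  s3  s9 
 * s8   s3  s1  s6 
 * s9   s6  s3  s6 
(> = start, * = accepting)

start=s0 accept=s0,s1,s2,s3,s4,s5,s7,s8,s9 s0-a->s1 s0-b->s0 s0-c->s2 s1-a->s3 s1-b->s1 s1-c->s4 s2-a->s1 s2-b->s0 s2-c->s5 s3-a->s6 s3-b->s3 s3-c->s7 s4-a->s3 s4-b->s1 s4-c->s8 s5-a->s1 s5-b->s0 s5-c->s6 s6-a->s6 s6-b->s6 s6-c->s6 s7-a->s6 s7-b->s3 s7-c->s9 s8-a->s3 s8-b->s1 s8-c->s6 s9-a->s6 s9-b->s3 s9-c->s6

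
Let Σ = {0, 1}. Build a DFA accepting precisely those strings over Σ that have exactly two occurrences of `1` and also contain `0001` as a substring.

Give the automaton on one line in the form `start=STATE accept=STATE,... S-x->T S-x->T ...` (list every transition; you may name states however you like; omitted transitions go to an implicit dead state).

start=q0 accept=q9 q0-0->q1 q0-1->q2 q1-0->q3 q1-1->q2 q2-0->q4 q2-1->q5 q3-0->q6 q3-1->q2 q4-0->q7 q4-1->q5 q5-0->q5 q5-1->q5 q6-0->q6 q6-1->q8 q7-0->q8 q7-1->q5 q8-0->q8 q8-1->q9 q9-0->q9 q9-1->q5

Run two small machines in parallel and take their product. The first has 4 states tracking the count of `1`s, saturating at 3; the second has 5 states tracking whether and how much of `0001` has been seen. A product state is a pair (one from each), accepting exactly when both do. Equivalent product states are then merged.
With 10 states:
        0   1  
>  q0   q1  q2 
   q1   q3  q2 
   q2   q4  q5 
   q3   q6  q2 
   q4   q7  q5 
   q5   q5  q5 
   q6   q6  q8 
   q7   q8  q5 
   q8   q8  q9 
 * q9   q9  q5 
(> = start, * = accepting)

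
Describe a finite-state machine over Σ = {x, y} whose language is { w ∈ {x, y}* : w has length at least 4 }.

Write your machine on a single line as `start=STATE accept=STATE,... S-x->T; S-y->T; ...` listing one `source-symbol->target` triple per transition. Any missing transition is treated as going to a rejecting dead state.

We only need to distinguish lengths 0, 1, …, 4, and '>4'. Chain A → B → C → D → E → F on every symbol, with F looping. Accepting states: {E, F}.
A 6-state machine:
       x  y 
>  A   B  B 
   B   C  C 
   C   D  D 
   D   E  E 
 * E   F  F 
 * F   F  F 
(> = start, * = accepting)

start=A; accept=E,F; A-x->B; A-y->B; B-x->C; B-y->C; C-x->D; C-y->D; D-x->E; D-y->E; E-x->F; E-y->F; F-x->F; F-y->F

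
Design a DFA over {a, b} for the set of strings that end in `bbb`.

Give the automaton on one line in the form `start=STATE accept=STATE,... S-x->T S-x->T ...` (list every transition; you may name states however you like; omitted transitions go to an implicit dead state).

start=q0 accept=q3 q0-a->q0 q0-b->q1 q1-a->q0 q1-b->q2 q2-a->q0 q2-b->q3 q3-a->q0 q3-b->q3

Remember how much of `bbb` the current input suffix matches. State q0 means no match yet; q1 means the last symbol is `b`; q2 means the last 2 symbols are `bb`; q3 means the last 3 symbols are `bbb`. Only q3 accepts. On a mismatch, fall back to the longest proper suffix that is still a prefix of `bbb`.
With 4 states:
        a   b  
>  q0   q0  q1 
   q1   q0  q2 
   q2   q0  q3 
 * q3   q0  q3 
(> = start, * = accepting)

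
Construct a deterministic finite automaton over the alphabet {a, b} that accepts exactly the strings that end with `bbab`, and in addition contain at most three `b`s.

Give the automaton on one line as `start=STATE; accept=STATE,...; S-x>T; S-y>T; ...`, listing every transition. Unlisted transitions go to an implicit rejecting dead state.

Handle the two conditions separately and then intersect. The first has 5 states tracking how much of the suffix `bbab` has currently been matched; the second has 5 states tracking the count of `b`s, saturating at 4. A product state is a pair (one from each), accepting exactly when both do. After merging equivalent states the machine shrinks.
        a   b  
>  q0   q0  q1 
   q1   q2  q3 
   q2   q2  q2 
   q3   q4  q2 
   q4   q2  q5 
 * q5   q2  q2 
(> = start, * = accepting)

start=q0; accept=q5; q0-a>q0; q0-b>q1; q1-a>q2; q1-b>q3; q2-a>q2; q2-b>q2; q3-a>q4; q3-b>q2; q4-a>q2; q4-b>q5; q5-a>q2; q5-b>q2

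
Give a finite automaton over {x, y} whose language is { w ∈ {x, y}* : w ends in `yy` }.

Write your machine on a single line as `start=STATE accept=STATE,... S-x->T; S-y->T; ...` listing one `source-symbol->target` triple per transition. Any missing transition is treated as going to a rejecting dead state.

start=q0; accept=q2; q0-x->q0; q0-y->q1; q1-x->q0; q1-y->q2; q2-x->q0; q2-y->q2

Remember how much of `yy` the current input suffix matches. State q0 means no match yet; q1 means the last symbol is `y`; q2 means the last 2 symbols are `yy`. Only q2 accepts. On a mismatch, fall back to the longest proper suffix that is still a prefix of `yy`.
A 3-state machine:
        x   y  
>  q0   q0  q1 
   q1   q0  q2 
 * q2   q0  q2 
(> = start, * = accepting)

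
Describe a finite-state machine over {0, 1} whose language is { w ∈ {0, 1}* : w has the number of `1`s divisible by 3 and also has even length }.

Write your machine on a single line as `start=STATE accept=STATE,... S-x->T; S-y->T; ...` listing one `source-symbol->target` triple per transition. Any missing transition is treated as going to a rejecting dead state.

start=A; accept=A; A-0->B; A-1->C; B-0->A; B-1->D; C-0->D; C-1->E; D-0->C; D-1->F; E-0->F; E-1->B; F-0->E; F-1->A

Build one automaton per condition and run them in lockstep. One (3 states) tracks the count of `1`s modulo 3; the other (2 states) tracks the input length modulo 2. Each combined state is a pair, one component from each; accept when both components accept.
6 states suffice.
       0  1 
>* A   B  C 
   B   A  D 
   C   D  E 
   D   C  F 
   E   F  B 
   F   E  A 
(> = start, * = accepting)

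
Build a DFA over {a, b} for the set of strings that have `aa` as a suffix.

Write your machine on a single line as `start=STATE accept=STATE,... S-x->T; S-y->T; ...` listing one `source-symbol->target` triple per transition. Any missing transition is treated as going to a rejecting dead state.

Let each state record the length of the longest suffix of the input read so far that is also a prefix of `aa`. s1 means the last symbol is `a`; s2 means the last 2 symbols are `aa`. Accept only at s2, where the string currently ends in `aa`.
A 3-state machine:
        a   b  
>  s0   s1  s0 
   s1   s2  s0 
 * s2   s2  s0 
(> = start, * = accepting)

start=s0; accept=s2; s0-a->s1; s0-b->s0; s1-a->s2; s1-b->s0; s2-a->s2; s2-b->s0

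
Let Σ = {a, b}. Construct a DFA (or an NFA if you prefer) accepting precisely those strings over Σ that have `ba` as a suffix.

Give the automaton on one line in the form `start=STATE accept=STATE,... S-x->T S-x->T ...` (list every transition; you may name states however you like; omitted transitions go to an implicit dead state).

Let each state record the length of the longest suffix of the input read so far that is also a prefix of `ba`. q1 means the last symbol is `b`; q2 means the last 2 symbols are `ba`. Accept only at q2, where the string currently ends in `ba`.
3 states suffice.
        a   b  
>  q0   q0  q1 
   q1   q2  q1 
 * q2   q0  q1 
(> = start, * = accepting)

start=q0 accept=q2 q0-a->q0 q0-b->q1 q1-a->q2 q1-b->q1 q2-a->q0 q2-b->q1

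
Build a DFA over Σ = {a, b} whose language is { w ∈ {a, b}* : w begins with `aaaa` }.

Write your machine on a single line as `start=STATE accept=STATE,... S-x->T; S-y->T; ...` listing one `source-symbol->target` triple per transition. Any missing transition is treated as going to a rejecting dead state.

start=s0; accept=s4; s0-a->s1; s0-b->s5; s1-a->s2; s1-b->s5; s2-a->s3; s2-b->s5; s3-a->s4; s3-b->s5; s4-a->s4; s4-b->s4; s5-a->s5; s5-b->s5

Walk along `aaaa` while the input agrees: from s0 take `a` to s1, and so on. Any deviation drops to the rejecting sink s5. Once s4 is reached the prefix is confirmed and every continuation is accepted.
        a   b  
>  s0   s1  s5 
   s1   s2  s5 
   s2   s3  s5 
   s3   s4  s5 
 * s4   s4  s4 
   s5   s5  s5 
(> = start, * = accepting)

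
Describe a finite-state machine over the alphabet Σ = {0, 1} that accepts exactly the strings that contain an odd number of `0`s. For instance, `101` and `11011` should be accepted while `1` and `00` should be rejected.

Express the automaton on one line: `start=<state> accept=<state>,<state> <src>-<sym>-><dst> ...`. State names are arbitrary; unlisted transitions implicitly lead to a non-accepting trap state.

start=s0 accept=s1 s0-0->s1 s0-1->s0 s1-0->s0 s1-1->s1

The only thing that matters is how many `0`s have appeared, reduced mod 2. Use one state per residue: s0 for 0, …, s1 for 1. Reading `0` moves to the next residue; anything else stays put. s1 is accepting.
With 2 states:
        0   1  
>  s0   s1  s0 
 * s1   s0  s1 
(> = start, * = accepting)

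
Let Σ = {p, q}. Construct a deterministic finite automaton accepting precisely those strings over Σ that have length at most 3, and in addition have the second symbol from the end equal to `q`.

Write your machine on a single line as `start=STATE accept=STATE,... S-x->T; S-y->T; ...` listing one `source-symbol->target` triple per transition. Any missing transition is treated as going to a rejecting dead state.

start=S0; accept=S5,S6; S0-p->S1; S0-q->S2; S1-p->S3; S1-q->S4; S2-p->S5; S2-q->S6; S3-p->S3; S3-q->S3; S4-p->S5; S4-q->S5; S5-p->S3; S5-q->S3; S6-p->S5; S6-q->S5

Run two small machines in parallel and take their product. The first has 5 states tracking the input length, saturating at 4; the second has 7 states tracking the last 2 symbols read. A product state is a pair (one from each), accepting exactly when both do. Minimizing collapses redundant product states.
A 7-state machine:
        p   q  
>  S0   S1  S2 
   S1   S3  S4 
   S2   S5  S6 
   S3   S3  S3 
   S4   S5  S5 
 * S5   S3  S3 
 * S6   S5  S5 
(> = start, * = accepting)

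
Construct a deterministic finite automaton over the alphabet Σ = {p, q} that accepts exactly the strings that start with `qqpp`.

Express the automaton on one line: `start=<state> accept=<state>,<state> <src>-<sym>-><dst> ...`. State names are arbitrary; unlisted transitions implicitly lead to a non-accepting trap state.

start=A accept=E A-p->F A-q->B B-p->F B-q->C C-p->D C-q->F D-p->E D-q->F E-p->E E-q->E F-p->F F-q->F

Walk along `qqpp` while the input agrees: from A take `q` to B, and so on. Any deviation drops to the rejecting sink F. Once E is reached the prefix is confirmed and every continuation is accepted.
A 6-state machine:
       p  q 
>  A   F  B 
   B   F  C 
   C   D  F 
   D   E  F 
 * E   E  E 
   F   F  F 
(> = start, * = accepting)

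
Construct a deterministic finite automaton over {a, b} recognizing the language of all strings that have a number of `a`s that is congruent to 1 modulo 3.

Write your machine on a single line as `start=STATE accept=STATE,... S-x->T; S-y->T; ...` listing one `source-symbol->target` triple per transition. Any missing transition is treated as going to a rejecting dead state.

start=q0; accept=q1; q0-a->q1; q0-b->q0; q1-a->q2; q1-b->q1; q2-a->q0; q2-b->q2

Keep the running count of `a`s modulo 3: each `a` advances along the cycle q0 → q1 → q2 → q0 while other symbols loop. Accept at q1.
A 3-state machine:
        a   b  
>  q0   q1  q0 
 * q1   q2  q1 
   q2   q0  q2 
(> = start, * = accepting)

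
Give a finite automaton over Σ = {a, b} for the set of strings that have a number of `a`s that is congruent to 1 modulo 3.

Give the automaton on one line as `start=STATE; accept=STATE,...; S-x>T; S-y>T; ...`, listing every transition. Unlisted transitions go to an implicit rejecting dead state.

The only thing that matters is how many `a`s have appeared, reduced mod 3. Use one state per residue: s0 for 0, …, s2 for 2. Reading `a` moves to the next residue; anything else stays put. s1 is accepting.
3 states suffice.
        a   b  
>  s0   s1  s0 
 * s1   s2  s1 
   s2   s0  s2 
(> = start, * = accepting)

start=s0; accept=s1; s0-a>s1; s0-b>s0; s1-a>s2; s1-b>s1; s2-a>s0; s2-b>s2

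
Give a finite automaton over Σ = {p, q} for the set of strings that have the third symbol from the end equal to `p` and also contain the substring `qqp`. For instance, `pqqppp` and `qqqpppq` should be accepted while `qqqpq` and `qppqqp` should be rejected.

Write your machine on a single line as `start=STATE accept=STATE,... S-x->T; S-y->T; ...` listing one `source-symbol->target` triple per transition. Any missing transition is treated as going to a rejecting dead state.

start=S0; accept=S6,S7,S8,S9; S0-p->S0; S0-q->S1; S1-p->S0; S1-q->S2; S2-p->S3; S2-q->S2; S3-p->S4; S3-q->S5; S4-p->S6; S4-q->S7; S5-p->S8; S5-q->S9; S6-p->S6; S6-q->S7; S7-p->S8; S7-q->S9; S8-p->S4; S8-q->S5; S9-p->S3; S9-q->S2

Run two small machines in parallel and take their product. The first has 15 states tracking the last 3 symbols read; the second has 4 states tracking whether and how much of `qqp` has been seen. A product state is a pair (one from each), accepting exactly when both do. After merging equivalent states the machine shrinks.
A 10-state machine:
        p   q  
>  S0   S0  S1 
   S1   S0  S2 
   S2   S3  S2 
   S3   S4  S5 
   S4   S6  S7 
   S5   S8  S9 
 * S6   S6  S7 
 * S7   S8  S9 
 * S8   S4  S5 
 * S9   S3  S2 
(> = start, * = accepting)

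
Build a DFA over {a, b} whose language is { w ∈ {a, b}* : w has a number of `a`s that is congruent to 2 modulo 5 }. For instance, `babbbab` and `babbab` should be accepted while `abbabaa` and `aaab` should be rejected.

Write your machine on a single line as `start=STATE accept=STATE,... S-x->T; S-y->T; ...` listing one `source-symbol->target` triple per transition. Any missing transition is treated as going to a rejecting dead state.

start=q0; accept=q2; q0-a->q1; q0-b->q0; q1-a->q2; q1-b->q1; q2-a->q3; q2-b->q2; q3-a->q4; q3-b->q3; q4-a->q0; q4-b->q4

Keep the running count of `a`s modulo 5: each `a` advances along the cycle q0 → q1 → q2 → q3 → q4 → q0 while other symbols loop. Accept at q2.
        a   b  
>  q0   q1  q0 
   q1   q2  q1 
 * q2   q3  q2 
   q3   q4  q3 
   q4   q0  q4 
(> = start, * = accepting)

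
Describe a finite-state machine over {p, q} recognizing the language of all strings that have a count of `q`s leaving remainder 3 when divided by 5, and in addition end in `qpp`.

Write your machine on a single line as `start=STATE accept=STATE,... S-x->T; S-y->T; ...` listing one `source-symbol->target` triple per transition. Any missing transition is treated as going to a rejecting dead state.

Run two small machines in parallel and take their product. One (5 states) tracks the count of `q`s modulo 5; the other (4 states) tracks how much of the suffix `qpp` has currently been matched. Each combined state is a pair, one component from each; accept when both components accept. Minimizing collapses redundant product states.
With 8 states:
        p   q  
>  S0   S0  S1 
   S1   S1  S2 
   S2   S2  S3 
   S3   S4  S5 
   S4   S6  S5 
   S5   S5  S0 
 * S6   S7  S5 
   S7   S7  S5 
(> = start, * = accepting)

start=S0; accept=S6; S0-p->S0; S0-q->S1; S1-p->S1; S1-q->S2; S2-p->S2; S2-q->S3; S3-p->S4; S3-q->S5; S4-p->S6; S4-q->S5; S5-p->S5; S5-q->S0; S6-p->S7; S6-q->S5; S7-p->S7; S7-q->S5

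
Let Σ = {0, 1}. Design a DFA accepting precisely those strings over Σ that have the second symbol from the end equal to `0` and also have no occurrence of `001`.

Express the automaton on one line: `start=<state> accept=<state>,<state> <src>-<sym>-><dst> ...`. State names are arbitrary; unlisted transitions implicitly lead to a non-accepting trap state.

start=q0 accept=q2,q3 q0-0->q1 q0-1->q0 q1-0->q2 q1-1->q3 q2-0->q2 q2-1->q4 q3-0->q1 q3-1->q0 q4-0->q4 q4-1->q4

Build one automaton per condition and run them in lockstep. The first has 7 states tracking the last 2 symbols read; the second has 4 states tracking partial matches of the forbidden pattern `001`. A product state is a pair (one from each), accepting exactly when both do. Minimizing collapses redundant product states.
5 states suffice.
        0   1  
>  q0   q1  q0 
   q1   q2  q3 
 * q2   q2  q4 
 * q3   q1  q0 
   q4   q4  q4 
(> = start, * = accepting)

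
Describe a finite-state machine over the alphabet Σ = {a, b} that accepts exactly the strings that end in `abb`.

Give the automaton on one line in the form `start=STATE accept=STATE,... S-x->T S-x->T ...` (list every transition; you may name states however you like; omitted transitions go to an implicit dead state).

start=s0 accept=s3 s0-a->s1 s0-b->s0 s1-a->s1 s1-b->s2 s2-a->s1 s2-b->s3 s3-a->s1 s3-b->s0

Let each state record the length of the longest suffix of the input read so far that is also a prefix of `abb`. s1 means the last symbol is `a`; s2 means the last 2 symbols are `ab`; s3 means the last 3 symbols are `abb`. Accept only at s3, where the string currently ends in `abb`.
        a   b  
>  s0   s1  s0 
   s1   s1  s2 
   s2   s1  s3 
 * s3   s1  s0 
(> = start, * = accepting)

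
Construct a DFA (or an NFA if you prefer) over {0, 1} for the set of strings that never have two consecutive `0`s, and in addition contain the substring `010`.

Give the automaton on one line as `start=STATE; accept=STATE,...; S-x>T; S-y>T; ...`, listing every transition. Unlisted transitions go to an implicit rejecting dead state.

start=A; accept=E,F; A-0>B; A-1>A; B-0>C; B-1>D; C-0>C; C-1>C; D-0>E; D-1>A; E-0>C; E-1>F; F-0>E; F-1>F

Run two small machines in parallel and take their product. The first has 3 states tracking partial matches of the forbidden pattern `00`; the second has 4 states tracking whether and how much of `010` has been seen. A product state is a pair (one from each), accepting exactly when both do. Minimizing collapses redundant product states.
       0  1 
>  A   B  A 
   B   C  D 
   C   C  C 
   D   E  A 
 * E   C  F 
 * F   E  F 
(> = start, * = accepting)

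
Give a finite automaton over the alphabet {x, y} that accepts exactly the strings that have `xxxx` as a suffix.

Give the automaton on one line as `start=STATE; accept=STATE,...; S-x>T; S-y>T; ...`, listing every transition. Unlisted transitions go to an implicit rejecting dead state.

start=A; accept=E; A-x>B; A-y>A; B-x>C; B-y>A; C-x>D; C-y>A; D-x>E; D-y>A; E-x>E; E-y>A

Remember how much of `xxxx` the current input suffix matches. State A means no match yet; B means the last symbol is `x`; C means the last 2 symbols are `xx`; D means the last 3 symbols are `xxx`; E means the last 4 symbols are `xxxx`. Only E accepts. On a mismatch, fall back to the longest proper suffix that is still a prefix of `xxxx`.
5 states suffice.
       x  y 
>  A   B  A 
   B   C  A 
   C   D  A 
   D   E  A 
 * E   E  A 
(> = start, * = accepting)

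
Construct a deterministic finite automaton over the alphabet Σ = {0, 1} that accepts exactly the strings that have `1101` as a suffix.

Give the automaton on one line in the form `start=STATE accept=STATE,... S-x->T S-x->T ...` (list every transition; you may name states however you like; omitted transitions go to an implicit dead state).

Let each state record the length of the longest suffix of the input read so far that is also a prefix of `1101`. S1 means the last symbol is `1`; S2 means the last 2 symbols are `11`; S3 means the last 3 symbols are `110`; S4 means the last 4 symbols are `1101`. Accept only at S4, where the string currently ends in `1101`.
A 5-state machine:
        0   1  
>  S0   S0  S1 
   S1   S0  S2 
   S2   S3  S2 
   S3   S0  S4 
 * S4   S0  S2 
(> = start, * = accepting)

start=S0 accept=S4 S0-0->S0 S0-1->S1 S1-0->S0 S1-1->S2 S2-0->S3 S2-1->S2 S3-0->S0 S3-1->S4 S4-0->S0 S4-1->S2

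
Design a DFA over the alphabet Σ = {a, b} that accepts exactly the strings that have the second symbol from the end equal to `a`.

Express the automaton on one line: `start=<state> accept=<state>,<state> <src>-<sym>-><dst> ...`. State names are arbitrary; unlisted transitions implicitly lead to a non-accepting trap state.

start=q0 accept=q3,q4 q0-a->q1 q0-b->q2 q1-a->q3 q1-b->q4 q2-a->q5 q2-b->q6 q3-a->q3 q3-b->q4 q4-a->q5 q4-b->q6 q5-a->q3 q5-b->q4 q6-a->q5 q6-b->q6

Because acceptance depends on a position counted from the end, the machine has to buffer the most recent 2 symbols. Make each state the string of the last up-to-2 symbols read; on input `x` shift the window left and append `x`. Accept when the buffered window has length 2 and begins with `a`.
A 7-state machine:
        a   b  
>  q0   q1  q2 
   q1   q3  q4 
   q2   q5  q6 
 * q3   q3  q4 
 * q4   q5  q6 
   q5   q3  q4 
   q6   q5  q6 
(> = start, * = accepting)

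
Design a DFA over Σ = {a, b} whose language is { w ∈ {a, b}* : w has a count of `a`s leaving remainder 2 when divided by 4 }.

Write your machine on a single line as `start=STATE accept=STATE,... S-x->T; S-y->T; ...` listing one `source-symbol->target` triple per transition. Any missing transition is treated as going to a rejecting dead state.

The only thing that matters is how many `a`s have appeared, reduced mod 4. Use one state per residue: S0 for 0, …, S3 for 3. Reading `a` moves to the next residue; anything else stays put. S2 is accepting.
With 4 states:
        a   b  
>  S0   S1  S0 
   S1   S2  S1 
 * S2   S3  S2 
   S3   S0  S3 
(> = start, * = accepting)

start=S0; accept=S2; S0-a->S1; S0-b->S0; S1-a->S2; S1-b->S1; S2-a->S3; S2-b->S2; S3-a->S0; S3-b->S3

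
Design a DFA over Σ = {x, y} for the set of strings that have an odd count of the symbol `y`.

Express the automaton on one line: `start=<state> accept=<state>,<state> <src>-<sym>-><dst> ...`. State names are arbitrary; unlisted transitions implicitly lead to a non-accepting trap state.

start=s0 accept=s1 s0-x->s0 s0-y->s1 s1-x->s1 s1-y->s0

The only thing that matters is how many `y`s have appeared, reduced mod 2. Use one state per residue: s0 for 0, …, s1 for 1. Reading `y` moves to the next residue; anything else stays put. s1 is accepting.
With 2 states:
        x   y  
>  s0   s0  s1 
 * s1   s1  s0 
(> = start, * = accepting)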